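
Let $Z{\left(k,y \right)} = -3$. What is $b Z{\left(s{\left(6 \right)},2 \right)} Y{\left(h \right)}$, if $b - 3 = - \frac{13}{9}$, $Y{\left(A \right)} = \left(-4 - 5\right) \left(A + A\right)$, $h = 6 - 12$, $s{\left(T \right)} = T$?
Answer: $-504$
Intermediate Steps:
$h = -6$ ($h = 6 - 12 = -6$)
$Y{\left(A \right)} = - 18 A$ ($Y{\left(A \right)} = - 9 \cdot 2 A = - 18 A$)
$b = \frac{14}{9}$ ($b = 3 - \frac{13}{9} = \frac{14}{9} \approx 1.5556$)
$b Z{\left(s{\left(6 \right)},2 \right)} Y{\left(h \right)} = \frac{14}{9} \left(-3\right) \left(\left(-18\right) \left(-6\right)\right) = \left(- \frac{14}{3}\right) 108 = -504$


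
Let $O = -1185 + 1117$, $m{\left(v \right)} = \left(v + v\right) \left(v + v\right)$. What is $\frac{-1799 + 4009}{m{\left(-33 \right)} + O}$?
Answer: $\frac{1105}{2144} \approx 0.51539$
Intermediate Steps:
$m{\left(v \right)} = 4 v^{2}$ ($m{\left(v \right)} = 2 v 2 v = 4 v^{2}$)
$O = -68$
$\frac{-1799 + 4009}{m{\left(-33 \right)} + O} = \frac{-1799 + 4009}{4 \left(-33\right)^{2} - 68} = \frac{2210}{4 \cdot 1089 - 68} = \frac{2210}{4356 - 68} = \frac{2210}{4288} = 2210 \cdot \frac{1}{4288} = \frac{1105}{2144}$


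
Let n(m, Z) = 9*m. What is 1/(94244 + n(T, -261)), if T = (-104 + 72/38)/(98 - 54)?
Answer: 209/19692631 ≈ 1.0613e-5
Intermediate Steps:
T = -485/209 (T = (-104 + 72*(1/38))/44 = (-104 + 36/19)*(1/44) = -1940/19*1/44 = -485/209 ≈ -2.3206)
1/(94244 + n(T, -261)) = 1/(94244 + 9*(-485/209)) = 1/(94244 - 4365/209) = 1/(19692631/209) = 209/19692631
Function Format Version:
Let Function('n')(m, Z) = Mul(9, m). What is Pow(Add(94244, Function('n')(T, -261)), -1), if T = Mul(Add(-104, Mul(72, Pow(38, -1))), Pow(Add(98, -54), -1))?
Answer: Rational(209, 19692631) ≈ 1.0613e-5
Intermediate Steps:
T = Rational(-485, 209) (T = Mul(Add(-104, Mul(72, Rational(1, 38))), Pow(44, -1)) = Mul(Add(-104, Rational(36, 19)), Rational(1, 44)) = Mul(Rational(-1940, 19), Rational(1, 44)) = Rational(-485, 209) ≈ -2.3206)
Pow(Add(94244, Function('n')(T, -261)), -1) = Pow(Add(94244, Mul(9, Rational(-485, 209))), -1) = Pow(Add(94244, Rational(-4365, 209)), -1) = Pow(Rational(19692631, 209), -1) = Rational(209, 19692631)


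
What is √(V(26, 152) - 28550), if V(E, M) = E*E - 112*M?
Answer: I*√44898 ≈ 211.89*I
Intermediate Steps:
V(E, M) = E² - 112*M
√(V(26, 152) - 28550) = √((26² - 112*152) - 28550) = √((676 - 17024) - 28550) = √(-16348 - 28550) = √(-44898) = I*√44898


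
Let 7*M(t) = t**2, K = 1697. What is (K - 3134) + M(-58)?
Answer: -6695/7 ≈ -956.43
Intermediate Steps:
M(t) = t**2/7
(K - 3134) + M(-58) = (1697 - 3134) + (1/7)*(-58)**2 = -1437 + (1/7)*3364 = -1437 + 3364/7 = -6695/7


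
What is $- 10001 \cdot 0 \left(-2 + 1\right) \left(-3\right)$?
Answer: $0$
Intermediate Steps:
$- 10001 \cdot 0 \left(-2 + 1\right) \left(-3\right) = - 10001 \cdot 0 \left(-1\right) \left(-3\right) = - 10001 \cdot 0 \left(-3\right) = \left(-10001\right) 0 = 0$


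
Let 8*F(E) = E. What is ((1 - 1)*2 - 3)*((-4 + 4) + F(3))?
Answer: -9/8 ≈ -1.1250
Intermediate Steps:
F(E) = E/8
((1 - 1)*2 - 3)*((-4 + 4) + F(3)) = ((1 - 1)*2 - 3)*((-4 + 4) + (⅛)*3) = (0*2 - 3)*(0 + 3/8) = (0 - 3)*(3/8) = -3*3/8 = -9/8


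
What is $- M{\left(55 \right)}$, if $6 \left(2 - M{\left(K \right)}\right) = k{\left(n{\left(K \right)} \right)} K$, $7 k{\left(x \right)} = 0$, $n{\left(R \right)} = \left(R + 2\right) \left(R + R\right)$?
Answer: $-2$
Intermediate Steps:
$n{\left(R \right)} = 2 R \left(2 + R\right)$ ($n{\left(R \right)} = \left(2 + R\right) 2 R = 2 R \left(2 + R\right)$)
$k{\left(x \right)} = 0$ ($k{\left(x \right)} = \frac{1}{7} \cdot 0 = 0$)
$M{\left(K \right)} = 2$ ($M{\left(K \right)} = 2 - \frac{0 K}{6} = 2 - 0 = 2 + 0 = 2$)
$- M{\left(55 \right)} = \left(-1\right) 2 = -2$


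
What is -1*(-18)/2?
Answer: 9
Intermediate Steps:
-1*(-18)/2 = 18*(½) = 9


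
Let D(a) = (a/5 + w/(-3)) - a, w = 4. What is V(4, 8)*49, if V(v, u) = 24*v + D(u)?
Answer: 64876/15 ≈ 4325.1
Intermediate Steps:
D(a) = -4/3 - 4*a/5 (D(a) = (a/5 + 4/(-3)) - a = (a*(⅕) + 4*(-⅓)) - a = (a/5 - 4/3) - a = (-4/3 + a/5) - a = -4/3 - 4*a/5)
V(v, u) = -4/3 + 24*v - 4*u/5 (V(v, u) = 24*v + (-4/3 - 4*u/5) = -4/3 + 24*v - 4*u/5)
V(4, 8)*49 = (-4/3 + 24*4 - ⅘*8)*49 = (-4/3 + 96 - 32/5)*49 = (1324/15)*49 = 64876/15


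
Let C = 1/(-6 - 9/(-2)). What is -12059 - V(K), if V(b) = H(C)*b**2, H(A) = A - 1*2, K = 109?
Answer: 58871/3 ≈ 19624.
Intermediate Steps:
C = -2/3 (C = 1/(-6 - 9*(-1/2)) = 1/(-6 + 9/2) = 1/(-3/2) = -2/3 ≈ -0.66667)
H(A) = -2 + A (H(A) = A - 2 = -2 + A)
V(b) = -8*b**2/3 (V(b) = (-2 - 2/3)*b**2 = -8*b**2/3)
-12059 - V(K) = -12059 - (-8)*109**2/3 = -12059 - (-8)*11881/3 = -12059 - 1*(-95048/3) = -12059 + 95048/3 = 58871/3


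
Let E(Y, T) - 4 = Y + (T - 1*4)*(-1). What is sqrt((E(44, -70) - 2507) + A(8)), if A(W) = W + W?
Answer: I*sqrt(2369) ≈ 48.672*I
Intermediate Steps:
A(W) = 2*W
E(Y, T) = 8 + Y - T (E(Y, T) = 4 + (Y + (T - 1*4)*(-1)) = 4 + (Y + (T - 4)*(-1)) = 4 + (Y + (-4 + T)*(-1)) = 4 + (Y + (4 - T)) = 4 + (4 + Y - T) = 8 + Y - T)
sqrt((E(44, -70) - 2507) + A(8)) = sqrt(((8 + 44 - 1*(-70)) - 2507) + 2*8) = sqrt(((8 + 44 + 70) - 2507) + 16) = sqrt((122 - 2507) + 16) = sqrt(-2385 + 16) = sqrt(-2369) = I*sqrt(2369)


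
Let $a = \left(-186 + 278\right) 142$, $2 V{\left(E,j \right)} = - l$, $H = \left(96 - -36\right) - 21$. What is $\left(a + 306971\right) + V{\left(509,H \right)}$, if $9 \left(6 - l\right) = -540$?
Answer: $320002$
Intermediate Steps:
$l = 66$ ($l = 6 - -60 = 6 + 60 = 66$)
$H = 111$ ($H = \left(96 + 36\right) - 21 = 132 - 21 = 111$)
$V{\left(E,j \right)} = -33$ ($V{\left(E,j \right)} = \frac{\left(-1\right) 66}{2} = \frac{1}{2} \left(-66\right) = -33$)
$a = 13064$ ($a = 92 \cdot 142 = 13064$)
$\left(a + 306971\right) + V{\left(509,H \right)} = \left(13064 + 306971\right) - 33 = 320035 - 33 = 320002$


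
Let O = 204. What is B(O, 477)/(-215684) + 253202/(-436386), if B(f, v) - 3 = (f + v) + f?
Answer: -6874891367/11765184753 ≈ -0.58434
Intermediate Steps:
B(f, v) = 3 + v + 2*f (B(f, v) = 3 + ((f + v) + f) = 3 + (v + 2*f) = 3 + v + 2*f)
B(O, 477)/(-215684) + 253202/(-436386) = (3 + 477 + 2*204)/(-215684) + 253202/(-436386) = (3 + 477 + 408)*(-1/215684) + 253202*(-1/436386) = 888*(-1/215684) - 126601/218193 = -222/53921 - 126601/218193 = -6874891367/11765184753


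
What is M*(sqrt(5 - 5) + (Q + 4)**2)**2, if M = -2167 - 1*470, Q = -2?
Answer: -42192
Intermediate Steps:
M = -2637 (M = -2167 - 470 = -2637)
M*(sqrt(5 - 5) + (Q + 4)**2)**2 = -2637*(sqrt(5 - 5) + (-2 + 4)**2)**2 = -2637*(sqrt(0) + 2**2)**2 = -2637*(0 + 4)**2 = -2637*4**2 = -2637*16 = -42192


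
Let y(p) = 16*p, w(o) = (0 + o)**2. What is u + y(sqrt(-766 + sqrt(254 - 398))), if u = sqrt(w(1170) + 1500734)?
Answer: sqrt(2869634) + 16*sqrt(-766 + 12*I) ≈ 1697.5 + 442.84*I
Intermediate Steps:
w(o) = o**2
u = sqrt(2869634) (u = sqrt(1170**2 + 1500734) = sqrt(1368900 + 1500734) = sqrt(2869634) ≈ 1694.0)
u + y(sqrt(-766 + sqrt(254 - 398))) = sqrt(2869634) + 16*sqrt(-766 + sqrt(254 - 398)) = sqrt(2869634) + 16*sqrt(-766 + sqrt(-144)) = sqrt(2869634) + 16*sqrt(-766 + 12*I)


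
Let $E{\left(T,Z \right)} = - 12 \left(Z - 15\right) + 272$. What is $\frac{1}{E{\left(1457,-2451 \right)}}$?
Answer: $\frac{1}{29864} \approx 3.3485 \cdot 10^{-5}$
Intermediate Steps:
$E{\left(T,Z \right)} = 452 - 12 Z$ ($E{\left(T,Z \right)} = - 12 \left(-15 + Z\right) + 272 = \left(180 - 12 Z\right) + 272 = 452 - 12 Z$)
$\frac{1}{E{\left(1457,-2451 \right)}} = \frac{1}{452 - -29412} = \frac{1}{452 + 29412} = \frac{1}{29864}$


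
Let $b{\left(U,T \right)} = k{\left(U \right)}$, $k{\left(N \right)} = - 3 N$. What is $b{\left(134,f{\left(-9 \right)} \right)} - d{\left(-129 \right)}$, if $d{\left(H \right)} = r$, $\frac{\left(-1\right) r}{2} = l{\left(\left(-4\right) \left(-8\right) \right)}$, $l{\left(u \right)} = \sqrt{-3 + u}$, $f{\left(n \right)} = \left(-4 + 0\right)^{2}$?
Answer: $-402 + 2 \sqrt{29} \approx -391.23$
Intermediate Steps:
$f{\left(n \right)} = 16$ ($f{\left(n \right)} = \left(-4\right)^{2} = 16$)
$b{\left(U,T \right)} = - 3 U$
$r = - 2 \sqrt{29}$ ($r = - 2 \sqrt{-3 - -32} = - 2 \sqrt{-3 + 32} = - 2 \sqrt{29} \approx -10.77$)
$d{\left(H \right)} = - 2 \sqrt{29}$
$b{\left(134,f{\left(-9 \right)} \right)} - d{\left(-129 \right)} = \left(-3\right) 134 - - 2 \sqrt{29} = -402 + 2 \sqrt{29}$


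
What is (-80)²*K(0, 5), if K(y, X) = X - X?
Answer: 0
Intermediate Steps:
K(y, X) = 0
(-80)²*K(0, 5) = (-80)²*0 = 6400*0 = 0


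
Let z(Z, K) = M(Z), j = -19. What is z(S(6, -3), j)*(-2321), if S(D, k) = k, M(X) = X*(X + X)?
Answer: -41778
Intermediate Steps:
M(X) = 2*X**2 (M(X) = X*(2*X) = 2*X**2)
z(Z, K) = 2*Z**2
z(S(6, -3), j)*(-2321) = (2*(-3)**2)*(-2321) = (2*9)*(-2321) = 18*(-2321) = -41778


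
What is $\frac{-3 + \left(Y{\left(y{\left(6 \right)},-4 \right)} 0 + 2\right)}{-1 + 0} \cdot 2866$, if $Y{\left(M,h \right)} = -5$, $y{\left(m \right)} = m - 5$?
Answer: $2866$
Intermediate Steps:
$y{\left(m \right)} = -5 + m$ ($y{\left(m \right)} = m - 5 = -5 + m$)
$\frac{-3 + \left(Y{\left(y{\left(6 \right)},-4 \right)} 0 + 2\right)}{-1 + 0} \cdot 2866 = \frac{-3 + \left(\left(-5\right) 0 + 2\right)}{-1 + 0} \cdot 2866 = \frac{-3 + \left(0 + 2\right)}{-1} \cdot 2866 = \left(-3 + 2\right) \left(-1\right) 2866 = \left(-1\right) \left(-1\right) 2866 = 1 \cdot 2866 = 2866$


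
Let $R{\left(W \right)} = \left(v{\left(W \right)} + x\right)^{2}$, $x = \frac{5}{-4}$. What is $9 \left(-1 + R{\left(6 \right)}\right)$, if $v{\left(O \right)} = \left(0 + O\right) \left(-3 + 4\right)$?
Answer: $\frac{3105}{16} \approx 194.06$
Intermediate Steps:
$v{\left(O \right)} = O$ ($v{\left(O \right)} = O 1 = O$)
$x = - \frac{5}{4}$ ($x = 5 \left(- \frac{1}{4}\right) = - \frac{5}{4} \approx -1.25$)
$R{\left(W \right)} = \left(- \frac{5}{4} + W\right)^{2}$ ($R{\left(W \right)} = \left(W - \frac{5}{4}\right)^{2} = \left(- \frac{5}{4} + W\right)^{2}$)
$9 \left(-1 + R{\left(6 \right)}\right) = 9 \left(-1 + \frac{\left(-5 + 4 \cdot 6\right)^{2}}{16}\right) = 9 \left(-1 + \frac{\left(-5 + 24\right)^{2}}{16}\right) = 9 \left(-1 + \frac{19^{2}}{16}\right) = 9 \left(-1 + \frac{1}{16} \cdot 361\right) = 9 \left(-1 + \frac{361}{16}\right) = 9 \cdot \frac{345}{16} = \frac{3105}{16}$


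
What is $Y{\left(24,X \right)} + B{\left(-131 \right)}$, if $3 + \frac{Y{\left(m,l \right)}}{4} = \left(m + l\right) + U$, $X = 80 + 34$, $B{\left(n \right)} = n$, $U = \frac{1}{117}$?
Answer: $\frac{47857}{117} \approx 409.03$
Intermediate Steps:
$U = \frac{1}{117} \approx 0.008547$
$X = 114$
$Y{\left(m,l \right)} = - \frac{1400}{117} + 4 l + 4 m$ ($Y{\left(m,l \right)} = -12 + 4 \left(\left(m + l\right) + \frac{1}{117}\right) = -12 + 4 \left(\left(l + m\right) + \frac{1}{117}\right) = -12 + 4 \left(\frac{1}{117} + l + m\right) = -12 + \left(\frac{4}{117} + 4 l + 4 m\right) = - \frac{1400}{117} + 4 l + 4 m$)
$Y{\left(24,X \right)} + B{\left(-131 \right)} = \left(- \frac{1400}{117} + 4 \cdot 114 + 4 \cdot 24\right) - 131 = \left(- \frac{1400}{117} + 456 + 96\right) - 131 = \frac{63184}{117} - 131 = \frac{47857}{117}$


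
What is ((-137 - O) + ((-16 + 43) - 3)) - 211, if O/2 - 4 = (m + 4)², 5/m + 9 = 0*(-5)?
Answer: -28814/81 ≈ -355.73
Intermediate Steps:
m = -5/9 (m = 5/(-9 + 0*(-5)) = 5/(-9 + 0) = 5/(-9) = 5*(-⅑) = -5/9 ≈ -0.55556)
O = 2570/81 (O = 8 + 2*(-5/9 + 4)² = 8 + 2*(31/9)² = 8 + 2*(961/81) = 8 + 1922/81 = 2570/81 ≈ 31.728)
((-137 - O) + ((-16 + 43) - 3)) - 211 = ((-137 - 1*2570/81) + ((-16 + 43) - 3)) - 211 = ((-137 - 2570/81) + (27 - 3)) - 211 = (-13667/81 + 24) - 211 = -11723/81 - 211 = -28814/81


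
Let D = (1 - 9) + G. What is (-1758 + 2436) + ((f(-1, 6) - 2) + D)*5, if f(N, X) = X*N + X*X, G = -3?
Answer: 763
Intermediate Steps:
f(N, X) = X**2 + N*X (f(N, X) = N*X + X**2 = X**2 + N*X)
D = -11 (D = (1 - 9) - 3 = -8 - 3 = -11)
(-1758 + 2436) + ((f(-1, 6) - 2) + D)*5 = (-1758 + 2436) + ((6*(-1 + 6) - 2) - 11)*5 = 678 + ((6*5 - 2) - 11)*5 = 678 + ((30 - 2) - 11)*5 = 678 + (28 - 11)*5 = 678 + 17*5 = 678 + 85 = 763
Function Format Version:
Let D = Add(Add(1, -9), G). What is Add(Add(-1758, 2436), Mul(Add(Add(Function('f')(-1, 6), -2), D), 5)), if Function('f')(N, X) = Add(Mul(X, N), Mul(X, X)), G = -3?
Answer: 763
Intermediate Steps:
Function('f')(N, X) = Add(Pow(X, 2), Mul(N, X)) (Function('f')(N, X) = Add(Mul(N, X), Pow(X, 2)) = Add(Pow(X, 2), Mul(N, X)))
D = -11 (D = Add(Add(1, -9), -3) = Add(-8, -3) = -11)
Add(Add(-1758, 2436), Mul(Add(Add(Function('f')(-1, 6), -2), D), 5)) = Add(Add(-1758, 2436), Mul(Add(Add(Mul(6, Add(-1, 6)), -2), -11), 5)) = Add(678, Mul(Add(Add(Mul(6, 5), -2), -11), 5)) = Add(678, Mul(Add(Add(30, -2), -11), 5)) = Add(678, Mul(Add(28, -11), 5)) = Add(678, Mul(17, 5)) = Add(678, 85) = 763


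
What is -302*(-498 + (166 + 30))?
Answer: 91204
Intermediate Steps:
-302*(-498 + (166 + 30)) = -302*(-498 + 196) = -302*(-302) = 91204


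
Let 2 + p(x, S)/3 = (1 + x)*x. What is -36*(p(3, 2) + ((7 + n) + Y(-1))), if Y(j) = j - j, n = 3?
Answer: -1440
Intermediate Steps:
Y(j) = 0
p(x, S) = -6 + 3*x*(1 + x) (p(x, S) = -6 + 3*((1 + x)*x) = -6 + 3*(x*(1 + x)) = -6 + 3*x*(1 + x))
-36*(p(3, 2) + ((7 + n) + Y(-1))) = -36*((-6 + 3*3 + 3*3**2) + ((7 + 3) + 0)) = -36*((-6 + 9 + 3*9) + (10 + 0)) = -36*((-6 + 9 + 27) + 10) = -36*(30 + 10) = -36*40 = -1440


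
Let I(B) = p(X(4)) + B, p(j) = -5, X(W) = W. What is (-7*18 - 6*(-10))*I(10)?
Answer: -330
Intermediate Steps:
I(B) = -5 + B
(-7*18 - 6*(-10))*I(10) = (-7*18 - 6*(-10))*(-5 + 10) = (-126 + 60)*5 = -66*5 = -330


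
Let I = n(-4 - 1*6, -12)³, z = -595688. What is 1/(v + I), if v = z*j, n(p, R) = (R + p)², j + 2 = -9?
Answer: 1/119932472 ≈ 8.3380e-9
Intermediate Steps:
j = -11 (j = -2 - 9 = -11)
I = 113379904 (I = ((-12 + (-4 - 1*6))²)³ = ((-12 + (-4 - 6))²)³ = ((-12 - 10)²)³ = ((-22)²)³ = 484³ = 113379904)
v = 6552568 (v = -595688*(-11) = 6552568)
1/(v + I) = 1/(6552568 + 113379904) = 1/119932472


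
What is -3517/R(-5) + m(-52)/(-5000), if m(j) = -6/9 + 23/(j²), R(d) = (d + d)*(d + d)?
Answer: -1426489861/40560000 ≈ -35.170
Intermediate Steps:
R(d) = 4*d² (R(d) = (2*d)*(2*d) = 4*d²)
m(j) = -⅔ + 23/j² (m(j) = -6*⅑ + 23/j² = -⅔ + 23/j²)
-3517/R(-5) + m(-52)/(-5000) = -3517/(4*(-5)²) + (-⅔ + 23/(-52)²)/(-5000) = -3517/(4*25) + (-⅔ + 23*(1/2704))*(-1/5000) = -3517/100 + (-⅔ + 23/2704)*(-1/5000) = -3517*1/100 - 5339/8112*(-1/5000) = -3517/100 + 5339/40560000 = -1426489861/40560000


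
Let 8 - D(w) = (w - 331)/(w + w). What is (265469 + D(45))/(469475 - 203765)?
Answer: 5973304/5978475 ≈ 0.99914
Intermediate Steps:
D(w) = 8 - (-331 + w)/(2*w) (D(w) = 8 - (w - 331)/(w + w) = 8 - (-331 + w)/(2*w))
(265469 + D(45))/(469475 - 203765) = (265469 + (½)*(331 + 15*45)/45)/(469475 - 203765) = (265469 + (½)*(1/45)*(331 + 675))/265710 = (265469 + (½)*(1/45)*1006)*(1/265710) = (265469 + 503/45)*(1/265710) = (11946608/45)*(1/265710) = 5973304/5978475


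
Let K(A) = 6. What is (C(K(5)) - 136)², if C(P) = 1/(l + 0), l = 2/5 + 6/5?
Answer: 1172889/64 ≈ 18326.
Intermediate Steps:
l = 8/5 (l = 2*(⅕) + 6*(⅕) = ⅖ + 6/5 = 8/5 ≈ 1.6000)
C(P) = 5/8 (C(P) = 1/(8/5 + 0) = 1/(8/5) = 5/8)
(C(K(5)) - 136)² = (5/8 - 136)² = (-1083/8)² = 1172889/64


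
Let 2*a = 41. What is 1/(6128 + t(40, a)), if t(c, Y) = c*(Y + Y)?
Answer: 1/7768 ≈ 0.00012873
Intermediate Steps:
a = 41/2 (a = (½)*41 = 41/2 ≈ 20.500)
t(c, Y) = 2*Y*c (t(c, Y) = c*(2*Y) = 2*Y*c)
1/(6128 + t(40, a)) = 1/(6128 + 2*(41/2)*40) = 1/(6128 + 1640) = 1/7768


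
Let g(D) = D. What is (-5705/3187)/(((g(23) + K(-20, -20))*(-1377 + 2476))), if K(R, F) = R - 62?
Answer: 815/29521181 ≈ 2.7607e-5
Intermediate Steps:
K(R, F) = -62 + R
(-5705/3187)/(((g(23) + K(-20, -20))*(-1377 + 2476))) = (-5705/3187)/(((23 + (-62 - 20))*(-1377 + 2476))) = (-5705*1/3187)/(((23 - 82)*1099)) = -5705/(3187*((-59*1099))) = -5705/3187/(-64841) = -5705/3187*(-1/64841) = 815/29521181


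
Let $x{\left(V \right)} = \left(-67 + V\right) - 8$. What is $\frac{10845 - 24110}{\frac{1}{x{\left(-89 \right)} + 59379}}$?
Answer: $-785486975$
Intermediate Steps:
$x{\left(V \right)} = -75 + V$
$\frac{10845 - 24110}{\frac{1}{x{\left(-89 \right)} + 59379}} = \frac{10845 - 24110}{\frac{1}{\left(-75 - 89\right) + 59379}} = - \frac{13265}{\frac{1}{-164 + 59379}} = - \frac{13265}{\frac{1}{59215}} = - 13265 \frac{1}{\frac{1}{59215}} = \left(-13265\right) 59215 = -785486975$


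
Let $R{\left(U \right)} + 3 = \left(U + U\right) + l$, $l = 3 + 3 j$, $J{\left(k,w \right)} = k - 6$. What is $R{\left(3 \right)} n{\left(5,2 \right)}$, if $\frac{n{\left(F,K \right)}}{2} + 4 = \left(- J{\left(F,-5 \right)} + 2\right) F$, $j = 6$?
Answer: $528$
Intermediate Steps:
$J{\left(k,w \right)} = -6 + k$ ($J{\left(k,w \right)} = k - 6 = -6 + k$)
$l = 21$ ($l = 3 + 3 \cdot 6 = 3 + 18 = 21$)
$R{\left(U \right)} = 18 + 2 U$ ($R{\left(U \right)} = -3 + \left(\left(U + U\right) + 21\right) = -3 + \left(2 U + 21\right) = -3 + \left(21 + 2 U\right) = 18 + 2 U$)
$n{\left(F,K \right)} = -8 + 2 F \left(8 - F\right)$ ($n{\left(F,K \right)} = -8 + 2 \left(- (-6 + F) + 2\right) F = -8 + 2 \left(\left(6 - F\right) + 2\right) F = -8 + 2 \left(8 - F\right) F = -8 + 2 F \left(8 - F\right)$)
$R{\left(3 \right)} n{\left(5,2 \right)} = \left(18 + 2 \cdot 3\right) \left(-8 - 2 \cdot 5^{2} + 16 \cdot 5\right) = \left(18 + 6\right) \left(-8 - 50 + 80\right) = 24 \left(-8 - 50 + 80\right) = 24 \cdot 22 = 528$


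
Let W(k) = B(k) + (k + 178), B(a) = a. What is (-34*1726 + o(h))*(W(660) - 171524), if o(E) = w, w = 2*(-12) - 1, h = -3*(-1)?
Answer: 9982056434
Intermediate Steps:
h = 3
w = -25 (w = -24 - 1 = -25)
o(E) = -25
W(k) = 178 + 2*k (W(k) = k + (k + 178) = k + (178 + k) = 178 + 2*k)
(-34*1726 + o(h))*(W(660) - 171524) = (-34*1726 - 25)*((178 + 2*660) - 171524) = (-58684 - 25)*((178 + 1320) - 171524) = -58709*(1498 - 171524) = -58709*(-170026) = 9982056434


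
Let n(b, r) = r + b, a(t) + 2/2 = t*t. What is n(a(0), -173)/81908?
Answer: -87/40954 ≈ -0.0021243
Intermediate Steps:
a(t) = -1 + t² (a(t) = -1 + t*t = -1 + t²)
n(b, r) = b + r
n(a(0), -173)/81908 = ((-1 + 0²) - 173)/81908 = ((-1 + 0) - 173)*(1/81908) = (-1 - 173)*(1/81908) = -174*1/81908 = -87/40954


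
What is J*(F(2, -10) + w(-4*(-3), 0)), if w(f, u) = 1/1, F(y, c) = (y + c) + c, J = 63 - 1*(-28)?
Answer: -1547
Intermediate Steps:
J = 91 (J = 63 + 28 = 91)
F(y, c) = y + 2*c (F(y, c) = (c + y) + c = y + 2*c)
w(f, u) = 1
J*(F(2, -10) + w(-4*(-3), 0)) = 91*((2 + 2*(-10)) + 1) = 91*((2 - 20) + 1) = 91*(-18 + 1) = 91*(-17) = -1547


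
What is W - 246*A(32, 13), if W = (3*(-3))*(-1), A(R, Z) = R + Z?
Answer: -11061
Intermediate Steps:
W = 9 (W = -9*(-1) = 9)
W - 246*A(32, 13) = 9 - 246*(32 + 13) = 9 - 246*45 = 9 - 11070 = -11061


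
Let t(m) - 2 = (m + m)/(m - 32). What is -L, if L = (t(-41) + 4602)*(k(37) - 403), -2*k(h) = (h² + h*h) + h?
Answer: 601919547/73 ≈ 8.2455e+6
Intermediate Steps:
t(m) = 2 + 2*m/(-32 + m) (t(m) = 2 + (m + m)/(m - 32) = 2 + (2*m)/(-32 + m) = 2 + 2*m/(-32 + m))
k(h) = -h² - h/2 (k(h) = -((h² + h*h) + h)/2 = -((h² + h²) + h)/2 = -(2*h² + h)/2 = -(h + 2*h²)/2 = -h² - h/2)
L = -601919547/73 (L = (4*(-16 - 41)/(-32 - 41) + 4602)*(-1*37*(½ + 37) - 403) = (4*(-57)/(-73) + 4602)*(-1*37*75/2 - 403) = (4*(-1/73)*(-57) + 4602)*(-2775/2 - 403) = (228/73 + 4602)*(-3581/2) = (336174/73)*(-3581/2) = -601919547/73 ≈ -8.2455e+6)
-L = -1*(-601919547/73) = 601919547/73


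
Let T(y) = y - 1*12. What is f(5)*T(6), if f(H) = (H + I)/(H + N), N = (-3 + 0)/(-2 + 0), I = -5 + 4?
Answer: -48/13 ≈ -3.6923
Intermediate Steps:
I = -1
T(y) = -12 + y (T(y) = y - 12 = -12 + y)
N = 3/2 (N = -3/(-2) = -3*(-½) = 3/2 ≈ 1.5000)
f(H) = (-1 + H)/(3/2 + H) (f(H) = (H - 1)/(H + 3/2) = (-1 + H)/(3/2 + H))
f(5)*T(6) = (2*(-1 + 5)/(3 + 2*5))*(-12 + 6) = (2*4/(3 + 10))*(-6) = (2*4/13)*(-6) = (2*(1/13)*4)*(-6) = (8/13)*(-6) = -48/13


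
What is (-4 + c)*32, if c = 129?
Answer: 4000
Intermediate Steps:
(-4 + c)*32 = (-4 + 129)*32 = 125*32 = 4000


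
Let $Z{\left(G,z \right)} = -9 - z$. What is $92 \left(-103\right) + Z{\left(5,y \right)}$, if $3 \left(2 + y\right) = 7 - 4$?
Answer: $-9484$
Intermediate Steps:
$y = -1$ ($y = -2 + \frac{7 - 4}{3} = -2 + \frac{1}{3} \cdot 3 = -2 + 1 = -1$)
$92 \left(-103\right) + Z{\left(5,y \right)} = 92 \left(-103\right) - 8 = -9476 + \left(-9 + 1\right) = -9476 - 8 = -9484$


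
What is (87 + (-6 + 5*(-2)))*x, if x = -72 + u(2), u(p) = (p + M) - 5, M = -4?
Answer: -5609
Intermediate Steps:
u(p) = -9 + p (u(p) = (p - 4) - 5 = (-4 + p) - 5 = -9 + p)
x = -79 (x = -72 + (-9 + 2) = -72 - 7 = -79)
(87 + (-6 + 5*(-2)))*x = (87 + (-6 + 5*(-2)))*(-79) = (87 + (-6 - 10))*(-79) = (87 - 16)*(-79) = 71*(-79) = -5609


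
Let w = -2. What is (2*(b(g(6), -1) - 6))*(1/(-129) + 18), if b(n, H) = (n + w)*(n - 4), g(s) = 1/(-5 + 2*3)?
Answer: -4642/43 ≈ -107.95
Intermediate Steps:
g(s) = 1 (g(s) = 1/(-5 + 6) = 1/1 = 1)
b(n, H) = (-4 + n)*(-2 + n) (b(n, H) = (n - 2)*(n - 4) = (-2 + n)*(-4 + n) = (-4 + n)*(-2 + n))
(2*(b(g(6), -1) - 6))*(1/(-129) + 18) = (2*((8 + 1² - 6*1) - 6))*(1/(-129) + 18) = (2*((8 + 1 - 6) - 6))*(-1/129 + 18) = (2*(3 - 6))*(2321/129) = (2*(-3))*(2321/129) = -6*2321/129 = -4642/43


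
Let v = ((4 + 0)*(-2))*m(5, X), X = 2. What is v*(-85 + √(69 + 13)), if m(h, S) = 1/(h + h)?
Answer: 68 - 4*√82/5 ≈ 60.756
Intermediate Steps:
m(h, S) = 1/(2*h)
v = -⅘ (v = ((4 + 0)*(-2))*((½)/5) = (4*(-2))*((½)*(⅕)) = -8*⅒ = -⅘ ≈ -0.80000)
v*(-85 + √(69 + 13)) = -4*(-85 + √(69 + 13))/5 = -4*(-85 + √82)/5 = 68 - 4*√82/5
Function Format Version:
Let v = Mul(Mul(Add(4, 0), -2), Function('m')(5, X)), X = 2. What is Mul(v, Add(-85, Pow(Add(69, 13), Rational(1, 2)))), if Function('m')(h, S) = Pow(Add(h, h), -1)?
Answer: Add(68, Mul(Rational(-4, 5), Pow(82, Rational(1, 2)))) ≈ 60.756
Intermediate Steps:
Function('m')(h, S) = Mul(Rational(1, 2), Pow(h, -1)) (Function('m')(h, S) = Pow(Mul(2, h), -1) = Mul(Rational(1, 2), Pow(h, -1)))
v = Rational(-4, 5) (v = Mul(Mul(Add(4, 0), -2), Mul(Rational(1, 2), Pow(5, -1))) = Mul(Mul(4, -2), Mul(Rational(1, 2), Rational(1, 5))) = Mul(-8, Rational(1, 10)) = Rational(-4, 5) ≈ -0.80000)
Mul(v, Add(-85, Pow(Add(69, 13), Rational(1, 2)))) = Mul(Rational(-4, 5), Add(-85, Pow(Add(69, 13), Rational(1, 2)))) = Mul(Rational(-4, 5), Add(-85, Pow(82, Rational(1, 2)))) = Add(68, Mul(Rational(-4, 5), Pow(82, Rational(1, 2))))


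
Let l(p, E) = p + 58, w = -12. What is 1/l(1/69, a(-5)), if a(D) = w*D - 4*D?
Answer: 69/4003 ≈ 0.017237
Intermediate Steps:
a(D) = -16*D (a(D) = -12*D - 4*D = -16*D)
l(p, E) = 58 + p
1/l(1/69, a(-5)) = 1/(58 + 1/69) = 1/(4003/69) = 69/4003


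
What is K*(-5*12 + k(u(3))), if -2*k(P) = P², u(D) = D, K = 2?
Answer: -129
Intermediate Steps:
k(P) = -P²/2
K*(-5*12 + k(u(3))) = 2*(-5*12 - ½*3²) = 2*(-60 - ½*9) = 2*(-60 - 9/2) = 2*(-129/2) = -129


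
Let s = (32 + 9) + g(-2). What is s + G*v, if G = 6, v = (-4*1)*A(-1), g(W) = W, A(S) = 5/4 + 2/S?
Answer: 57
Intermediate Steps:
A(S) = 5/4 + 2/S (A(S) = 5*(¼) + 2/S = 5/4 + 2/S)
v = 3 (v = (-4*1)*(5/4 + 2/(-1)) = -4*(5/4 + 2*(-1)) = -4*(5/4 - 2) = -4*(-¾) = 3)
s = 39 (s = (32 + 9) - 2 = 41 - 2 = 39)
s + G*v = 39 + 6*3 = 39 + 18 = 57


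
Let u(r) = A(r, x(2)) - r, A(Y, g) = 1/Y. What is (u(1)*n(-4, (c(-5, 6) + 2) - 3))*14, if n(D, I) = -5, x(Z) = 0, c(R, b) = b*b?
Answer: 0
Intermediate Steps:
c(R, b) = b**2
u(r) = 1/r - r
(u(1)*n(-4, (c(-5, 6) + 2) - 3))*14 = ((1/1 - 1*1)*(-5))*14 = ((1 - 1)*(-5))*14 = (0*(-5))*14 = 0*14 = 0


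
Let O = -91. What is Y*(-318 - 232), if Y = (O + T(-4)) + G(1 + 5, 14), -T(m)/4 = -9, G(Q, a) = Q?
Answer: 26950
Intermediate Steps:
T(m) = 36 (T(m) = -4*(-9) = 36)
Y = -49 (Y = (-91 + 36) + (1 + 5) = -55 + 6 = -49)
Y*(-318 - 232) = -49*(-318 - 232) = -49*(-550) = 26950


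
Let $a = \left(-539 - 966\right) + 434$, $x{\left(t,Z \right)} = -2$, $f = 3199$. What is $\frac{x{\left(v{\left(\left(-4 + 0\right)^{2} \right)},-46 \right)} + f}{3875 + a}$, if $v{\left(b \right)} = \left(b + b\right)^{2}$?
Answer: $\frac{3197}{2804} \approx 1.1402$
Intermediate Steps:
$v{\left(b \right)} = 4 b^{2}$ ($v{\left(b \right)} = \left(2 b\right)^{2} = 4 b^{2}$)
$a = -1071$ ($a = -1505 + 434 = -1071$)
$\frac{x{\left(v{\left(\left(-4 + 0\right)^{2} \right)},-46 \right)} + f}{3875 + a} = \frac{-2 + 3199}{3875 - 1071} = \frac{3197}{2804}$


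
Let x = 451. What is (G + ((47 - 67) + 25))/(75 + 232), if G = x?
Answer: 456/307 ≈ 1.4853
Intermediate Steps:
G = 451
(G + ((47 - 67) + 25))/(75 + 232) = (451 + ((47 - 67) + 25))/(75 + 232) = (451 + (-20 + 25))/307 = (451 + 5)*(1/307) = 456*(1/307) = 456/307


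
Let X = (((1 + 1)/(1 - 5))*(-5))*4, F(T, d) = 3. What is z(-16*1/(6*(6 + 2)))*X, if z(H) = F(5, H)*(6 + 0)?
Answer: 180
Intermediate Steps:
z(H) = 18 (z(H) = 3*(6 + 0) = 3*6 = 18)
X = 10 (X = ((2/(-4))*(-5))*4 = ((2*(-¼))*(-5))*4 = -½*(-5)*4 = (5/2)*4 = 10)
z(-16*1/(6*(6 + 2)))*X = 18*10 = 180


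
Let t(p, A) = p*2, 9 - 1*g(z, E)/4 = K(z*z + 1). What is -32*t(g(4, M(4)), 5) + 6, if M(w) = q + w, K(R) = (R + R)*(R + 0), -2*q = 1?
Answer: 145670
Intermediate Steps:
q = -1/2 (q = -1/2*1 = -1/2 ≈ -0.50000)
K(R) = 2*R**2 (K(R) = (2*R)*R = 2*R**2)
M(w) = -1/2 + w
g(z, E) = 36 - 8*(1 + z**2)**2 (g(z, E) = 36 - 8*(z*z + 1)**2 = 36 - 8*(z**2 + 1)**2 = 36 - 8*(1 + z**2)**2)
t(p, A) = 2*p
-32*t(g(4, M(4)), 5) + 6 = -64*(36 - 8*(1 + 4**2)**2) + 6 = -64*(36 - 8*(1 + 16)**2) + 6 = -64*(36 - 8*17**2) + 6 = -64*(36 - 8*289) + 6 = -64*(36 - 2312) + 6 = -64*(-2276) + 6 = -32*(-4552) + 6 = 145664 + 6 = 145670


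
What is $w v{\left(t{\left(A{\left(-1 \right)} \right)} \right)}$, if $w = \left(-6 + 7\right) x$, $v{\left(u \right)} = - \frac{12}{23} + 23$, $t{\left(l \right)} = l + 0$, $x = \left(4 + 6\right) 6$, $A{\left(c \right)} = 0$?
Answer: $\frac{31020}{23} \approx 1348.7$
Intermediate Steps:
$x = 60$ ($x = 10 \cdot 6 = 60$)
$t{\left(l \right)} = l$
$v{\left(u \right)} = \frac{517}{23}$ ($v{\left(u \right)} = \left(-12\right) \frac{1}{23} + 23 = - \frac{12}{23} + 23 = \frac{517}{23}$)
$w = 60$ ($w = \left(-6 + 7\right) 60 = 1 \cdot 60 = 60$)
$w v{\left(t{\left(A{\left(-1 \right)} \right)} \right)} = 60 \cdot \frac{517}{23} = \frac{31020}{23}$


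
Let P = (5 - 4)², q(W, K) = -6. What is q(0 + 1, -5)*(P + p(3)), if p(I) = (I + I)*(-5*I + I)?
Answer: 426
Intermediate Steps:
p(I) = -8*I² (p(I) = (2*I)*(-4*I) = -8*I²)
P = 1 (P = 1² = 1)
q(0 + 1, -5)*(P + p(3)) = -6*(1 - 8*3²) = -6*(1 - 8*9) = -6*(1 - 72) = -6*(-71) = 426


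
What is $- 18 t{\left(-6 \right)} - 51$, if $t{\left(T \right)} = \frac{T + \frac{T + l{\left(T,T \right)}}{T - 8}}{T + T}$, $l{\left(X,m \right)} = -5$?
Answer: $- \frac{1647}{28} \approx -58.821$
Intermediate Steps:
$t{\left(T \right)} = \frac{T + \frac{-5 + T}{-8 + T}}{2 T}$ ($t{\left(T \right)} = \frac{T + \frac{T - 5}{T - 8}}{T + T} = \frac{T + \frac{-5 + T}{-8 + T}}{2 T}$)
$- 18 t{\left(-6 \right)} - 51 = - 18 \frac{-5 + \left(-6\right)^{2} - -42}{2 \left(-6\right) \left(-8 - 6\right)} - 51 = - 18 \cdot \frac{1}{2} \left(- \frac{1}{6}\right) \frac{1}{-14} \left(-5 + 36 + 42\right) - 51 = - 18 \cdot \frac{1}{2} \left(- \frac{1}{6}\right) \left(- \frac{1}{14}\right) 73 - 51 = \left(-18\right) \frac{73}{168} - 51 = - \frac{219}{28} - 51 = - \frac{1647}{28}$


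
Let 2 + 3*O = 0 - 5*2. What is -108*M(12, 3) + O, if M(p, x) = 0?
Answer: -4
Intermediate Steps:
O = -4 (O = -⅔ + (0 - 5*2)/3 = -⅔ + (0 - 10)/3 = -⅔ + (⅓)*(-10) = -⅔ - 10/3 = -4)
-108*M(12, 3) + O = -108*0 - 4 = 0 - 4 = -4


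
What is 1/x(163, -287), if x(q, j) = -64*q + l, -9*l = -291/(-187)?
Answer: -561/5852449 ≈ -9.5857e-5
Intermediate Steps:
l = -97/561 (l = -(-97)/(3*(-187)) = -(-97)*(-1)/(3*187) = -⅑*291/187 = -97/561 ≈ -0.17291)
x(q, j) = -97/561 - 64*q (x(q, j) = -64*q - 97/561 = -97/561 - 64*q)
1/x(163, -287) = 1/(-97/561 - 64*163) = 1/(-97/561 - 10432) = 1/(-5852449/561) = -561/5852449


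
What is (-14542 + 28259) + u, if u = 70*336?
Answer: 37237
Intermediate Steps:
u = 23520
(-14542 + 28259) + u = (-14542 + 28259) + 23520 = 13717 + 23520 = 37237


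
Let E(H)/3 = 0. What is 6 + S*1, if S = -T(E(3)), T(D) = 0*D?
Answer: 6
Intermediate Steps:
E(H) = 0 (E(H) = 3*0 = 0)
T(D) = 0
S = 0 (S = -1*0 = 0)
6 + S*1 = 6 + 0*1 = 6 + 0 = 6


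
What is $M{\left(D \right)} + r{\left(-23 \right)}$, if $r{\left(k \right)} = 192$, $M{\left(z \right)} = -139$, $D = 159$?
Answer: $53$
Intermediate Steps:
$M{\left(D \right)} + r{\left(-23 \right)} = -139 + 192 = 53$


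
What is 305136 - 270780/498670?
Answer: 15216189834/49867 ≈ 3.0514e+5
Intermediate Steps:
305136 - 270780/498670 = 305136 - 1*27078/49867 = 305136 - 27078/49867 = 15216189834/49867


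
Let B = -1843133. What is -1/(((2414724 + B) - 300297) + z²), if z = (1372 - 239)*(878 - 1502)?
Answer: -1/499837959358 ≈ -2.0006e-12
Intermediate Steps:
z = -706992 (z = 1133*(-624) = -706992)
-1/(((2414724 + B) - 300297) + z²) = -1/(((2414724 - 1843133) - 300297) + (-706992)²) = -1/((571591 - 300297) + 499837688064) = -1/(271294 + 499837688064) = -1/499837959358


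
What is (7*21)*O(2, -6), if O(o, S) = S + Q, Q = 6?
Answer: 0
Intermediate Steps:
O(o, S) = 6 + S (O(o, S) = S + 6 = 6 + S)
(7*21)*O(2, -6) = (7*21)*(6 - 6) = 147*0 = 0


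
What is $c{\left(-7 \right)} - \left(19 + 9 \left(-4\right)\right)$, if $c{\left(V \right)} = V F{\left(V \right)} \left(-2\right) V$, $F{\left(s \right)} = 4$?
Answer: $-375$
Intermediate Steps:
$c{\left(V \right)} = - 8 V^{2}$ ($c{\left(V \right)} = V 4 \left(-2\right) V = 4 V \left(-2\right) V = - 8 V V = - 8 V^{2}$)
$c{\left(-7 \right)} - \left(19 + 9 \left(-4\right)\right) = - 8 \left(-7\right)^{2} - \left(19 + 9 \left(-4\right)\right) = \left(-8\right) 49 - \left(19 - 36\right) = -392 - -17 = -392 + 17 = -375$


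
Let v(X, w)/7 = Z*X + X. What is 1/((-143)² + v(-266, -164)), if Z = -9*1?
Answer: 1/35345 ≈ 2.8293e-5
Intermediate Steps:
Z = -9
v(X, w) = -56*X (v(X, w) = 7*(-9*X + X) = 7*(-8*X) = -56*X)
1/((-143)² + v(-266, -164)) = 1/((-143)² - 56*(-266)) = 1/(20449 + 14896) = 1/35345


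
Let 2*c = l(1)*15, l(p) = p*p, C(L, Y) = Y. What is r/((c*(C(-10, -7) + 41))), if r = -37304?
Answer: -37304/255 ≈ -146.29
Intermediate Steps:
l(p) = p**2
c = 15/2 (c = (1**2*15)/2 = (1*15)/2 = (1/2)*15 = 15/2 ≈ 7.5000)
r/((c*(C(-10, -7) + 41))) = -37304*2/(15*(-7 + 41)) = -37304/((15/2)*34) = -37304/255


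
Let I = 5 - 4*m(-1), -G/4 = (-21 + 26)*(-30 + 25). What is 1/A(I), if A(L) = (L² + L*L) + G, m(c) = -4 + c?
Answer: 1/1350 ≈ 0.00074074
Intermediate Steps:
G = 100 (G = -4*(-21 + 26)*(-30 + 25) = -20*(-5) = -4*(-25) = 100)
I = 25 (I = 5 - 4*(-4 - 1) = 5 - 4*(-5) = 5 + 20 = 25)
A(L) = 100 + 2*L² (A(L) = (L² + L*L) + 100 = (L² + L²) + 100 = 2*L² + 100 = 100 + 2*L²)
1/A(I) = 1/(100 + 2*25²) = 1/(100 + 2*625) = 1/(100 + 1250) = 1/1350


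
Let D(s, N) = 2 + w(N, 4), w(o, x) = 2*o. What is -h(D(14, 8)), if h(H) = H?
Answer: -18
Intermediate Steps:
D(s, N) = 2 + 2*N
-h(D(14, 8)) = -(2 + 2*8) = -(2 + 16) = -1*18 = -18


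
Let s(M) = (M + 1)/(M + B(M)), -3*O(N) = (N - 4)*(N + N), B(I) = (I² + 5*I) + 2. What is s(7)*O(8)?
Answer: -512/279 ≈ -1.8351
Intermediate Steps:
B(I) = 2 + I² + 5*I
O(N) = -2*N*(-4 + N)/3 (O(N) = -(N - 4)*(N + N)/3 = -(-4 + N)*2*N/3 = -2*N*(-4 + N)/3)
s(M) = (1 + M)/(2 + M² + 6*M) (s(M) = (M + 1)/(M + (2 + M² + 5*M)) = (1 + M)/(2 + M² + 6*M))
s(7)*O(8) = ((1 + 7)/(2 + 7² + 6*7))*((⅔)*8*(4 - 1*8)) = (8/(2 + 49 + 42))*((⅔)*8*(4 - 8)) = (8/93)*((⅔)*8*(-4)) = ((1/93)*8)*(-64/3) = (8/93)*(-64/3) = -512/279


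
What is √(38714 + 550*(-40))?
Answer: √16714 ≈ 129.28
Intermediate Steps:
√(38714 + 550*(-40)) = √(38714 - 22000) = √16714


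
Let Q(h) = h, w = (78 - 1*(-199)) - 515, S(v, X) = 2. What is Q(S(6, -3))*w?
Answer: -476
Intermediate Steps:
w = -238 (w = (78 + 199) - 515 = 277 - 515 = -238)
Q(S(6, -3))*w = 2*(-238) = -476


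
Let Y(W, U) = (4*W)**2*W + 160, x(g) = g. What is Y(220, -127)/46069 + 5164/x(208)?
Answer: 8918619399/2395588 ≈ 3722.9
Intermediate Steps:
Y(W, U) = 160 + 16*W**3 (Y(W, U) = (16*W**2)*W + 160 = 16*W**3 + 160 = 160 + 16*W**3)
Y(220, -127)/46069 + 5164/x(208) = (160 + 16*220**3)/46069 + 5164/208 = (160 + 16*10648000)*(1/46069) + 5164*(1/208) = (160 + 170368000)*(1/46069) + 1291/52 = 170368160*(1/46069) + 1291/52 = 170368160/46069 + 1291/52 = 8918619399/2395588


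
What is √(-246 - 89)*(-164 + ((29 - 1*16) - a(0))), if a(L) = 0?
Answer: -151*I*√335 ≈ -2763.8*I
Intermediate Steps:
√(-246 - 89)*(-164 + ((29 - 1*16) - a(0))) = √(-246 - 89)*(-164 + ((29 - 1*16) - 1*0)) = √(-335)*(-164 + ((29 - 16) + 0)) = (I*√335)*(-164 + (13 + 0)) = (I*√335)*(-164 + 13) = (I*√335)*(-151) = -151*I*√335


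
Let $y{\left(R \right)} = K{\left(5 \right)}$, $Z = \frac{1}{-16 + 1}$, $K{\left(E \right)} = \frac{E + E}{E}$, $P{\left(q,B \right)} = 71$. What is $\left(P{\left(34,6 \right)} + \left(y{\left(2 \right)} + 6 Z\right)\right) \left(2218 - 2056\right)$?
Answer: $\frac{58806}{5} \approx 11761.0$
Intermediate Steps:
$K{\left(E \right)} = 2$ ($K{\left(E \right)} = \frac{2 E}{E} = 2$)
$Z = - \frac{1}{15}$ ($Z = \frac{1}{-15} = - \frac{1}{15} \approx -0.066667$)
$y{\left(R \right)} = 2$
$\left(P{\left(34,6 \right)} + \left(y{\left(2 \right)} + 6 Z\right)\right) \left(2218 - 2056\right) = \left(71 + \left(2 + 6 \left(- \frac{1}{15}\right)\right)\right) \left(2218 - 2056\right) = \left(71 + \left(2 - \frac{2}{5}\right)\right) 162 = \left(71 + \frac{8}{5}\right) 162 = \frac{363}{5} \cdot 162 = \frac{58806}{5}$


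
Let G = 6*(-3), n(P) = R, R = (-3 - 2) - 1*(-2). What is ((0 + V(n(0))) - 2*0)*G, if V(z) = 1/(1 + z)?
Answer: 9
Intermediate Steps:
R = -3 (R = -5 + 2 = -3)
n(P) = -3
G = -18
((0 + V(n(0))) - 2*0)*G = ((0 + 1/(1 - 3)) - 2*0)*(-18) = ((0 + 1/(-2)) + 0)*(-18) = ((0 - 1/2) + 0)*(-18) = (-1/2 + 0)*(-18) = -1/2*(-18) = 9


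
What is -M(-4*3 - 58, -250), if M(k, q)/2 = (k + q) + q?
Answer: 1140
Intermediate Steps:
M(k, q) = 2*k + 4*q (M(k, q) = 2*((k + q) + q) = 2*(k + 2*q) = 2*k + 4*q)
-M(-4*3 - 58, -250) = -(2*(-4*3 - 58) + 4*(-250)) = -(2*(-12 - 58) - 1000) = -(2*(-70) - 1000) = -(-140 - 1000) = -1*(-1140) = 1140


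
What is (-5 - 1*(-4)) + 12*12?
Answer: 143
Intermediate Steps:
(-5 - 1*(-4)) + 12*12 = (-5 + 4) + 144 = -1 + 144 = 143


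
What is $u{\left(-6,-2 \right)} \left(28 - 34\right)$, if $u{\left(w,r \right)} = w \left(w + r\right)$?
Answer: $-288$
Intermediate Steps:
$u{\left(w,r \right)} = w \left(r + w\right)$
$u{\left(-6,-2 \right)} \left(28 - 34\right) = - 6 \left(-2 - 6\right) \left(28 - 34\right) = \left(-6\right) \left(-8\right) \left(-6\right) = 48 \left(-6\right) = -288$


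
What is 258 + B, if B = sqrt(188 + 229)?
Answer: 258 + sqrt(417) ≈ 278.42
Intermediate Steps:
B = sqrt(417) ≈ 20.421
258 + B = 258 + sqrt(417)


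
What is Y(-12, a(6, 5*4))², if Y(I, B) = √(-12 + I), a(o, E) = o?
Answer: -24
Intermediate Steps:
Y(-12, a(6, 5*4))² = (√(-12 - 12))² = (√(-24))² = (2*I*√6)² = -24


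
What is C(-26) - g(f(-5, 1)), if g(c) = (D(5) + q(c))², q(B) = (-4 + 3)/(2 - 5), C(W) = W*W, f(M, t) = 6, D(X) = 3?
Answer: 5984/9 ≈ 664.89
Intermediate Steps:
C(W) = W²
q(B) = ⅓ (q(B) = -1/(-3) = -1*(-⅓) = ⅓)
g(c) = 100/9 (g(c) = (3 + ⅓)² = (10/3)² = 100/9)
C(-26) - g(f(-5, 1)) = (-26)² - 1*100/9 = 676 - 100/9 = 5984/9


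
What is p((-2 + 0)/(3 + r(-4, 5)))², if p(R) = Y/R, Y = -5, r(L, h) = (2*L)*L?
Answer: 30625/4 ≈ 7656.3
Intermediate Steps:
r(L, h) = 2*L²
p(R) = -5/R
p((-2 + 0)/(3 + r(-4, 5)))² = (-5*(3 + 2*(-4)²)/(-2 + 0))² = (-5/((-2/(3 + 2*16))))² = (-5/((-2/(3 + 32))))² = (-5/((-2/35)))² = (-5/((-2*1/35)))² = (-5/(-2/35))² = (-5*(-35/2))² = (175/2)² = 30625/4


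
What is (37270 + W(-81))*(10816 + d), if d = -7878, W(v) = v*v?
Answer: 128775478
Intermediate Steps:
W(v) = v**2
(37270 + W(-81))*(10816 + d) = (37270 + (-81)**2)*(10816 - 7878) = (37270 + 6561)*2938 = 43831*2938 = 128775478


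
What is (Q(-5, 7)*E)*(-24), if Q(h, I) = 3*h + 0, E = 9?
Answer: 3240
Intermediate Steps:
Q(h, I) = 3*h
(Q(-5, 7)*E)*(-24) = ((3*(-5))*9)*(-24) = -15*9*(-24) = -135*(-24) = 3240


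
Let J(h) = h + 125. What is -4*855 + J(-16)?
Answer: -3311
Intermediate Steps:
J(h) = 125 + h
-4*855 + J(-16) = -4*855 + (125 - 16) = -3420 + 109 = -3311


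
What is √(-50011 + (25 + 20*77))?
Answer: I*√48446 ≈ 220.1*I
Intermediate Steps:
√(-50011 + (25 + 20*77)) = √(-50011 + (25 + 1540)) = √(-50011 + 1565) = √(-48446) = I*√48446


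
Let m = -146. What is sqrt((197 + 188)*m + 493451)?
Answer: sqrt(437241) ≈ 661.24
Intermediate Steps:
sqrt((197 + 188)*m + 493451) = sqrt((197 + 188)*(-146) + 493451) = sqrt(385*(-146) + 493451) = sqrt(-56210 + 493451) = sqrt(437241)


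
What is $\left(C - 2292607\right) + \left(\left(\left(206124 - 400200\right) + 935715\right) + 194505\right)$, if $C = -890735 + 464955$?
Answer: $-1782243$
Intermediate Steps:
$C = -425780$
$\left(C - 2292607\right) + \left(\left(\left(206124 - 400200\right) + 935715\right) + 194505\right) = \left(-425780 - 2292607\right) + \left(\left(\left(206124 - 400200\right) + 935715\right) + 194505\right) = -2718387 + \left(\left(\left(206124 - 400200\right) + 935715\right) + 194505\right) = -2718387 + \left(\left(-194076 + 935715\right) + 194505\right) = -2718387 + \left(741639 + 194505\right) = -2718387 + 936144 = -1782243$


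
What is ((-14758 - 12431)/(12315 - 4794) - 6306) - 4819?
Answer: -27899438/2507 ≈ -11129.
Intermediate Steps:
((-14758 - 12431)/(12315 - 4794) - 6306) - 4819 = (-27189/7521 - 6306) - 4819 = (-27189*1/7521 - 6306) - 4819 = (-9063/2507 - 6306) - 4819 = -15818205/2507 - 4819 = -27899438/2507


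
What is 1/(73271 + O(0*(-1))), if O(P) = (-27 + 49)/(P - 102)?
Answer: 51/3736810 ≈ 1.3648e-5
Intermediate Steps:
O(P) = 22/(-102 + P)
1/(73271 + O(0*(-1))) = 1/(73271 + 22/(-102 + 0*(-1))) = 1/(73271 + 22/(-102 + 0)) = 1/(73271 + 22/(-102)) = 1/(73271 + 22*(-1/102)) = 1/(73271 - 11/51) = 1/(3736810/51) = 51/3736810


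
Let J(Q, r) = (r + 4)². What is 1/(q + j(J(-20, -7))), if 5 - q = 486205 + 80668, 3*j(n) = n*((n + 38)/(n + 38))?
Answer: -1/566865 ≈ -1.7641e-6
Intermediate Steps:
J(Q, r) = (4 + r)²
j(n) = n/3 (j(n) = (n*((n + 38)/(n + 38)))/3 = (n*((38 + n)/(38 + n)))/3 = (n*1)/3 = n/3)
q = -566868 (q = 5 - (486205 + 80668) = 5 - 1*566873 = 5 - 566873 = -566868)
1/(q + j(J(-20, -7))) = 1/(-566868 + (4 - 7)²/3) = 1/(-566868 + (⅓)*(-3)²) = 1/(-566868 + (⅓)*9) = 1/(-566868 + 3) = 1/(-566865) = -1/566865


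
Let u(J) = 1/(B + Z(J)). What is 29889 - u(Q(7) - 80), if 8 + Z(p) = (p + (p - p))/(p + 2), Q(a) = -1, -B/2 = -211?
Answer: 979970564/32787 ≈ 29889.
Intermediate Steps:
B = 422 (B = -2*(-211) = 422)
Z(p) = -8 + p/(2 + p) (Z(p) = -8 + (p + (p - p))/(p + 2) = -8 + (p + 0)/(2 + p) = -8 + p/(2 + p))
u(J) = 1/(422 + (-16 - 7*J)/(2 + J))
29889 - u(Q(7) - 80) = 29889 - (2 + (-1 - 80))/(828 + 415*(-1 - 80)) = 29889 - (2 - 81)/(828 + 415*(-81)) = 29889 - (-79)/(828 - 33615) = 29889 - (-79)/(-32787) = 29889 - (-1)*(-79)/32787 = 29889 - 1*79/32787 = 29889 - 79/32787 = 979970564/32787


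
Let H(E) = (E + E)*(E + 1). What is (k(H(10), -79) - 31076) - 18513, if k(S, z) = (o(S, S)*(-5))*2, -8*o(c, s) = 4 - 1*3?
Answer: -198351/4 ≈ -49588.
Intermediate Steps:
H(E) = 2*E*(1 + E) (H(E) = (2*E)*(1 + E) = 2*E*(1 + E))
o(c, s) = -⅛ (o(c, s) = -(4 - 1*3)/8 = -(4 - 3)/8 = -⅛*1 = -⅛)
k(S, z) = 5/4 (k(S, z) = -⅛*(-5)*2 = (5/8)*2 = 5/4)
(k(H(10), -79) - 31076) - 18513 = (5/4 - 31076) - 18513 = -124299/4 - 18513 = -198351/4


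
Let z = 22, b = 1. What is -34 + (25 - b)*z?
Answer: 494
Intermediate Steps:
-34 + (25 - b)*z = -34 + (25 - 1*1)*22 = -34 + (25 - 1)*22 = -34 + 24*22 = -34 + 528 = 494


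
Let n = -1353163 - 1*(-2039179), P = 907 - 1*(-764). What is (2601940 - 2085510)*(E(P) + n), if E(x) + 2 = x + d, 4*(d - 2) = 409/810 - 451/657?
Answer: 8399822698857001/23652 ≈ 3.5514e+11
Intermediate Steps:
P = 1671 (P = 907 + 764 = 1671)
d = 462307/236520 (d = 2 + (409/810 - 451/657)/4 = 2 + (¼)*(-10733/59130) = 2 - 10733/236520 = 462307/236520 ≈ 1.9546)
n = 686016 (n = -1353163 + 2039179 = 686016)
E(x) = -10733/236520 + x (E(x) = -2 + (x + 462307/236520) = -2 + (462307/236520 + x) = -10733/236520 + x)
(2601940 - 2085510)*(E(P) + n) = (2601940 - 2085510)*((-10733/236520 + 1671) + 686016) = 516430*(395214187/236520 + 686016) = 516430*(162651718507/236520) = 8399822698857001/23652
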